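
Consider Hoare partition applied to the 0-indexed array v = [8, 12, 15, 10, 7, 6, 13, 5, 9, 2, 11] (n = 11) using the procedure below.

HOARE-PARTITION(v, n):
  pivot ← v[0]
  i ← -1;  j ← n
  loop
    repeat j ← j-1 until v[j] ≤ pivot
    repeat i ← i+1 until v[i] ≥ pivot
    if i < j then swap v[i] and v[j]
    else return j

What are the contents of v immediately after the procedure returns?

[2, 5, 6, 7, 10, 15, 13, 12, 9, 8, 11]

pivot = v[0] = 8; i = -1, j = 11
j→9 (v[9]=2≤8), i→0 (v[0]=8≥8); i<j, swap → [2, 12, 15, 10, 7, 6, 13, 5, 9, 8, 11]
j→7 (v[7]=5≤8), i→1 (v[1]=12≥8); i<j, swap → [2, 5, 15, 10, 7, 6, 13, 12, 9, 8, 11]
j→5 (v[5]=6≤8), i→2 (v[2]=15≥8); i<j, swap → [2, 5, 6, 10, 7, 15, 13, 12, 9, 8, 11]
j→4 (v[4]=7≤8), i→3 (v[3]=10≥8); i<j, swap → [2, 5, 6, 7, 10, 15, 13, 12, 9, 8, 11]
j→3, i→4; i≥j, return j=3. v = [2, 5, 6, 7, 10, 15, 13, 12, 9, 8, 11]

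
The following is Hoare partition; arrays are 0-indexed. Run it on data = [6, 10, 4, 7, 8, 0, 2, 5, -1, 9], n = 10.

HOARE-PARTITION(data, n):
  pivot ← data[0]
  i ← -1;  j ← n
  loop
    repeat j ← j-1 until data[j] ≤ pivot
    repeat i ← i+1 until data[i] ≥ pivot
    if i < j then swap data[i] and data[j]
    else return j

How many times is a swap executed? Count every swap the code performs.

4

pivot = data[0] = 6; i = -1, j = 10
j→8 (data[8]=-1≤6), i→0 (data[0]=6≥6); i<j, swap → [-1, 10, 4, 7, 8, 0, 2, 5, 6, 9]
j→7 (data[7]=5≤6), i→1 (data[1]=10≥6); i<j, swap → [-1, 5, 4, 7, 8, 0, 2, 10, 6, 9]
j→6 (data[6]=2≤6), i→3 (data[3]=7≥6); i<j, swap → [-1, 5, 4, 2, 8, 0, 7, 10, 6, 9]
j→5 (data[5]=0≤6), i→4 (data[4]=8≥6); i<j, swap → [-1, 5, 4, 2, 0, 8, 7, 10, 6, 9]
j→4, i→5; i≥j, return j=4. data = [-1, 5, 4, 2, 0, 8, 7, 10, 6, 9]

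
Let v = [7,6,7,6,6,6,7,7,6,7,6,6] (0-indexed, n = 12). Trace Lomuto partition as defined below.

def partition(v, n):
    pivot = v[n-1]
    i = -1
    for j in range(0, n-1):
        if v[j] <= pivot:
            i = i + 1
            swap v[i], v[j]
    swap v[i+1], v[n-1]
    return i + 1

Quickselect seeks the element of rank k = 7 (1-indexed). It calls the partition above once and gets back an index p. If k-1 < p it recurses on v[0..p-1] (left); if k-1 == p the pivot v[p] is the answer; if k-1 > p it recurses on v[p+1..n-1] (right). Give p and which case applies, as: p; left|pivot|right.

pivot = v[11] = 6; i = -1
j=0: v[0]=7 > 6 → no swap
j=1: v[1]=6 ≤ 6 → i=0, swap v[0],v[1] → [6,7,7,6,6,6,7,7,6,7,6,6]
j=2: v[2]=7 > 6 → no swap
j=3: v[3]=6 ≤ 6 → i=1, swap v[1],v[3] → [6,6,7,7,6,6,7,7,6,7,6,6]
j=4: v[4]=6 ≤ 6 → i=2, swap v[2],v[4] → [6,6,6,7,7,6,7,7,6,7,6,6]
j=5: v[5]=6 ≤ 6 → i=3, swap v[3],v[5] → [6,6,6,6,7,7,7,7,6,7,6,6]
j=6: v[6]=7 > 6 → no swap
j=7: v[7]=7 > 6 → no swap
j=8: v[8]=6 ≤ 6 → i=4, swap v[4],v[8] → [6,6,6,6,6,7,7,7,7,7,6,6]
j=9: v[9]=7 > 6 → no swap
j=10: v[10]=6 ≤ 6 → i=5, swap v[5],v[10] → [6,6,6,6,6,6,7,7,7,7,7,6]
final swap v[6],v[11] → [6,6,6,6,6,6,6,7,7,7,7,7]; return 6
p = 6; k-1 = 6 == 6 ⇒ pivot

6; pivot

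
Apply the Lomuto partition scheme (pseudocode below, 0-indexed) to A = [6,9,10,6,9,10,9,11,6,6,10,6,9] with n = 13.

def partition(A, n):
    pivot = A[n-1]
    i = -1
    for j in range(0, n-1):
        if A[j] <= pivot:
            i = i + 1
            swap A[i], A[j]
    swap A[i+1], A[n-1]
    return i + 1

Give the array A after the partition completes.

pivot=9, i=-1
j=0: 6≤9, i=0, swap(0,0) ⇒ [6,9,10,6,9,10,9,11,6,6,10,6,9]
j=1: 9≤9, i=1, swap(1,1) ⇒ [6,9,10,6,9,10,9,11,6,6,10,6,9]
j=2: 10>9, skip
j=3: 6≤9, i=2, swap(2,3) ⇒ [6,9,6,10,9,10,9,11,6,6,10,6,9]
j=4: 9≤9, i=3, swap(3,4) ⇒ [6,9,6,9,10,10,9,11,6,6,10,6,9]
j=5: 10>9, skip
j=6: 9≤9, i=4, swap(4,6) ⇒ [6,9,6,9,9,10,10,11,6,6,10,6,9]
j=7: 11>9, skip
j=8: 6≤9, i=5, swap(5,8) ⇒ [6,9,6,9,9,6,10,11,10,6,10,6,9]
j=9: 6≤9, i=6, swap(6,9) ⇒ [6,9,6,9,9,6,6,11,10,10,10,6,9]
j=10: 10>9, skip
j=11: 6≤9, i=7, swap(7,11) ⇒ [6,9,6,9,9,6,6,6,10,10,10,11,9]
swap(8,12) ⇒ [6,9,6,9,9,6,6,6,9,10,10,11,10]; return 8

[6,9,6,9,9,6,6,6,9,10,10,11,10]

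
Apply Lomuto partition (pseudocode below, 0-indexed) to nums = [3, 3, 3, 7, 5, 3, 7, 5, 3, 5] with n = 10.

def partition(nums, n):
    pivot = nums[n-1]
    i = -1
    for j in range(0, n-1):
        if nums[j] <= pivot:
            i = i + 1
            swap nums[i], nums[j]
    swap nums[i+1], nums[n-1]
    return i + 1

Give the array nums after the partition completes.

[3, 3, 3, 5, 3, 5, 3, 5, 7, 7]

pivot=5, i=-1
j=0: 3≤5, i=0, swap(0,0) ⇒ [3, 3, 3, 7, 5, 3, 7, 5, 3, 5]
j=1: 3≤5, i=1, swap(1,1) ⇒ [3, 3, 3, 7, 5, 3, 7, 5, 3, 5]
j=2: 3≤5, i=2, swap(2,2) ⇒ [3, 3, 3, 7, 5, 3, 7, 5, 3, 5]
j=3: 7>5, skip
j=4: 5≤5, i=3, swap(3,4) ⇒ [3, 3, 3, 5, 7, 3, 7, 5, 3, 5]
j=5: 3≤5, i=4, swap(4,5) ⇒ [3, 3, 3, 5, 3, 7, 7, 5, 3, 5]
j=6: 7>5, skip
j=7: 5≤5, i=5, swap(5,7) ⇒ [3, 3, 3, 5, 3, 5, 7, 7, 3, 5]
j=8: 3≤5, i=6, swap(6,8) ⇒ [3, 3, 3, 5, 3, 5, 3, 7, 7, 5]
swap(7,9) ⇒ [3, 3, 3, 5, 3, 5, 3, 5, 7, 7]; return 7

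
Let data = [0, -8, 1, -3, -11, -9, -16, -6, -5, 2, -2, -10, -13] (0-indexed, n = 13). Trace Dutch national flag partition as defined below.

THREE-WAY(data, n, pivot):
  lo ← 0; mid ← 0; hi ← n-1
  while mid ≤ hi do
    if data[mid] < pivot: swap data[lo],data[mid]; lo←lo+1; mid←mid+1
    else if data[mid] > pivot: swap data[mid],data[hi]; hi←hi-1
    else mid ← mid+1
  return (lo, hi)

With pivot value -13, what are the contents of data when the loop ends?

[-16, -13, -3, -11, -9, 1, -6, -5, 2, -2, -10, -8, 0]

lo=0 mid=0 hi=12
0>-13: swap(0,12), hi=11 ⇒ [-13, -8, 1, -3, -11, -9, -16, -6, -5, 2, -2, -10, 0]
-13=-13: mid=1
-8>-13: swap(1,11), hi=10 ⇒ [-13, -10, 1, -3, -11, -9, -16, -6, -5, 2, -2, -8, 0]
-10>-13: swap(1,10), hi=9 ⇒ [-13, -2, 1, -3, -11, -9, -16, -6, -5, 2, -10, -8, 0]
-2>-13: swap(1,9), hi=8 ⇒ [-13, 2, 1, -3, -11, -9, -16, -6, -5, -2, -10, -8, 0]
2>-13: swap(1,8), hi=7 ⇒ [-13, -5, 1, -3, -11, -9, -16, -6, 2, -2, -10, -8, 0]
-5>-13: swap(1,7), hi=6 ⇒ [-13, -6, 1, -3, -11, -9, -16, -5, 2, -2, -10, -8, 0]
-6>-13: swap(1,6), hi=5 ⇒ [-13, -16, 1, -3, -11, -9, -6, -5, 2, -2, -10, -8, 0]
-16<-13: swap(0,1), lo=1 mid=2 ⇒ [-16, -13, 1, -3, -11, -9, -6, -5, 2, -2, -10, -8, 0]
1>-13: swap(2,5), hi=4 ⇒ [-16, -13, -9, -3, -11, 1, -6, -5, 2, -2, -10, -8, 0]
-9>-13: swap(2,4), hi=3 ⇒ [-16, -13, -11, -3, -9, 1, -6, -5, 2, -2, -10, -8, 0]
-11>-13: swap(2,3), hi=2 ⇒ [-16, -13, -3, -11, -9, 1, -6, -5, 2, -2, -10, -8, 0]
-3>-13: swap(2,2), hi=1 ⇒ [-16, -13, -3, -11, -9, 1, -6, -5, 2, -2, -10, -8, 0]
done. lo=1 hi=1; data=[-16, -13, -3, -11, -9, 1, -6, -5, 2, -2, -10, -8, 0]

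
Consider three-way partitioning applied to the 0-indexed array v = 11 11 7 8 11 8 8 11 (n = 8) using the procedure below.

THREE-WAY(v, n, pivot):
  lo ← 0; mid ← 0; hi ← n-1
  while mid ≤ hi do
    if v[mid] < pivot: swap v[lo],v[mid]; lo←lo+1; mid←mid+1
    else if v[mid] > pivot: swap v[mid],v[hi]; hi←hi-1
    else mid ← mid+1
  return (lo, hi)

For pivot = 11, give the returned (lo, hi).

lo=0 mid=0 hi=7
11=11: mid=1
11=11: mid=2
7<11: swap(0,2), lo=1 mid=3 ⇒ 7 11 11 8 11 8 8 11
8<11: swap(1,3), lo=2 mid=4 ⇒ 7 8 11 11 11 8 8 11
11=11: mid=5
8<11: swap(2,5), lo=3 mid=6 ⇒ 7 8 8 11 11 11 8 11
8<11: swap(3,6), lo=4 mid=7 ⇒ 7 8 8 8 11 11 11 11
11=11: mid=8
done. lo=4 hi=7; v=7 8 8 8 11 11 11 11

(4, 7)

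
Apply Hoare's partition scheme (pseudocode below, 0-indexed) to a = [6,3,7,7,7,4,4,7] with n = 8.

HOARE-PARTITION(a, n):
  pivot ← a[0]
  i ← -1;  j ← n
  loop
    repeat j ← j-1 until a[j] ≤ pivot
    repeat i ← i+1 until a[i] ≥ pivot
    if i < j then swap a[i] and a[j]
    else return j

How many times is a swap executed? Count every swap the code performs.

pivot = a[0] = 6; i = -1, j = 8
j→6 (a[6]=4≤6), i→0 (a[0]=6≥6); i<j, swap → [4,3,7,7,7,4,6,7]
j→5 (a[5]=4≤6), i→2 (a[2]=7≥6); i<j, swap → [4,3,4,7,7,7,6,7]
j→2, i→3; i≥j, return j=2. a = [4,3,4,7,7,7,6,7]

2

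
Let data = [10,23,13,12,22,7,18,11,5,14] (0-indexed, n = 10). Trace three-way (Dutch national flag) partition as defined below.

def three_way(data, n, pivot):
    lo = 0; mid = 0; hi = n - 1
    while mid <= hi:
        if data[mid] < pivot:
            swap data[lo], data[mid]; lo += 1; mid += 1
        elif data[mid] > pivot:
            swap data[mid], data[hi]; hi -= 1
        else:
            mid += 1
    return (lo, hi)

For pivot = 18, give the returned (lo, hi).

(7, 7)

lo=0 mid=0 hi=9
10<18: swap(0,0), lo=1 mid=1 ⇒ [10,23,13,12,22,7,18,11,5,14]
23>18: swap(1,9), hi=8 ⇒ [10,14,13,12,22,7,18,11,5,23]
14<18: swap(1,1), lo=2 mid=2 ⇒ [10,14,13,12,22,7,18,11,5,23]
13<18: swap(2,2), lo=3 mid=3 ⇒ [10,14,13,12,22,7,18,11,5,23]
12<18: swap(3,3), lo=4 mid=4 ⇒ [10,14,13,12,22,7,18,11,5,23]
22>18: swap(4,8), hi=7 ⇒ [10,14,13,12,5,7,18,11,22,23]
5<18: swap(4,4), lo=5 mid=5 ⇒ [10,14,13,12,5,7,18,11,22,23]
7<18: swap(5,5), lo=6 mid=6 ⇒ [10,14,13,12,5,7,18,11,22,23]
18=18: mid=7
11<18: swap(6,7), lo=7 mid=8 ⇒ [10,14,13,12,5,7,11,18,22,23]
done. lo=7 hi=7; data=[10,14,13,12,5,7,11,18,22,23]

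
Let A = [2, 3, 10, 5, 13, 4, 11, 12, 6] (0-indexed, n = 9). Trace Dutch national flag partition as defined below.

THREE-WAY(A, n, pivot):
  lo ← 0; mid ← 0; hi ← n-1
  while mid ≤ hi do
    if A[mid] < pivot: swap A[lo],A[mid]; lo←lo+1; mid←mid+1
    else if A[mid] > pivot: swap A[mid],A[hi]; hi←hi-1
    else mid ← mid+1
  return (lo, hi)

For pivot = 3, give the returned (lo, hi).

lo=0 mid=0 hi=8
2<3: swap(0,0), lo=1 mid=1 ⇒ [2, 3, 10, 5, 13, 4, 11, 12, 6]
3=3: mid=2
10>3: swap(2,8), hi=7 ⇒ [2, 3, 6, 5, 13, 4, 11, 12, 10]
6>3: swap(2,7), hi=6 ⇒ [2, 3, 12, 5, 13, 4, 11, 6, 10]
12>3: swap(2,6), hi=5 ⇒ [2, 3, 11, 5, 13, 4, 12, 6, 10]
11>3: swap(2,5), hi=4 ⇒ [2, 3, 4, 5, 13, 11, 12, 6, 10]
4>3: swap(2,4), hi=3 ⇒ [2, 3, 13, 5, 4, 11, 12, 6, 10]
13>3: swap(2,3), hi=2 ⇒ [2, 3, 5, 13, 4, 11, 12, 6, 10]
5>3: swap(2,2), hi=1 ⇒ [2, 3, 5, 13, 4, 11, 12, 6, 10]
done. lo=1 hi=1; A=[2, 3, 5, 13, 4, 11, 12, 6, 10]

(1, 1)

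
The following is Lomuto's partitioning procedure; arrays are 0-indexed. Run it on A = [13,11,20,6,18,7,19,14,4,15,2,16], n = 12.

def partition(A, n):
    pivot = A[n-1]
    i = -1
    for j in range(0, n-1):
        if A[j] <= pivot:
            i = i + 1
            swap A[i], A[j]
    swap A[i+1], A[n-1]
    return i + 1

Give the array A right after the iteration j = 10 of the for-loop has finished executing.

[13,11,6,7,14,4,15,2,20,19,18,16]

pivot=16, i=-1
j=0: 13≤16, i=0, swap(0,0) ⇒ [13,11,20,6,18,7,19,14,4,15,2,16]
j=1: 11≤16, i=1, swap(1,1) ⇒ [13,11,20,6,18,7,19,14,4,15,2,16]
j=2: 20>16, skip
j=3: 6≤16, i=2, swap(2,3) ⇒ [13,11,6,20,18,7,19,14,4,15,2,16]
j=4: 18>16, skip
j=5: 7≤16, i=3, swap(3,5) ⇒ [13,11,6,7,18,20,19,14,4,15,2,16]
j=6: 19>16, skip
j=7: 14≤16, i=4, swap(4,7) ⇒ [13,11,6,7,14,20,19,18,4,15,2,16]
j=8: 4≤16, i=5, swap(5,8) ⇒ [13,11,6,7,14,4,19,18,20,15,2,16]
j=9: 15≤16, i=6, swap(6,9) ⇒ [13,11,6,7,14,4,15,18,20,19,2,16]
j=10: 2≤16, i=7, swap(7,10) ⇒ [13,11,6,7,14,4,15,2,20,19,18,16]
(after j=10) A = [13,11,6,7,14,4,15,2,20,19,18,16]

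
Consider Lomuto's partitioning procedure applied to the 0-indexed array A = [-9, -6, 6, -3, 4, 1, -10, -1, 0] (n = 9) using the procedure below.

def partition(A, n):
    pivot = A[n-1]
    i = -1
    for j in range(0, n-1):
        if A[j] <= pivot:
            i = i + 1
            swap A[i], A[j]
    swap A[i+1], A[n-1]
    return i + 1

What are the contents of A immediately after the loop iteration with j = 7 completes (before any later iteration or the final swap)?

[-9, -6, -3, -10, -1, 1, 6, 4, 0]

pivot = A[8] = 0; i = -1
j=0: A[0]=-9 ≤ 0 → i=0, swap A[0],A[0] (no change) → [-9, -6, 6, -3, 4, 1, -10, -1, 0]
j=1: A[1]=-6 ≤ 0 → i=1, swap A[1],A[1] (no change) → [-9, -6, 6, -3, 4, 1, -10, -1, 0]
j=2: A[2]=6 > 0 → no swap
j=3: A[3]=-3 ≤ 0 → i=2, swap A[2],A[3] → [-9, -6, -3, 6, 4, 1, -10, -1, 0]
j=4: A[4]=4 > 0 → no swap
j=5: A[5]=1 > 0 → no swap
j=6: A[6]=-10 ≤ 0 → i=3, swap A[3],A[6] → [-9, -6, -3, -10, 4, 1, 6, -1, 0]
j=7: A[7]=-1 ≤ 0 → i=4, swap A[4],A[7] → [-9, -6, -3, -10, -1, 1, 6, 4, 0]
(after j=7) A = [-9, -6, -3, -10, -1, 1, 6, 4, 0]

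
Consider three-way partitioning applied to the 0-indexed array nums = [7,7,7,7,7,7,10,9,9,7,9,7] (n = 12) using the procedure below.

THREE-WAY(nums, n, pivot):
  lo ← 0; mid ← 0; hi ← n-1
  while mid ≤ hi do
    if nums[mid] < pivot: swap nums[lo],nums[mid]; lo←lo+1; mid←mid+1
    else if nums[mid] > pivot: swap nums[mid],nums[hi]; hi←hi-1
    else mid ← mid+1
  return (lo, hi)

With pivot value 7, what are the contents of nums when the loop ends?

[7,7,7,7,7,7,7,7,9,9,9,10]

pivot = 7; lo=0, mid=0, hi=11
nums[mid]=7=7: mid=1
nums[mid]=7=7: mid=2
nums[mid]=7=7: mid=3
nums[mid]=7=7: mid=4
nums[mid]=7=7: mid=5
nums[mid]=7=7: mid=6
nums[mid]=10>7: swap nums[6],nums[11]; hi=10 → [7,7,7,7,7,7,7,9,9,7,9,10]
nums[mid]=7=7: mid=7
nums[mid]=9>7: swap nums[7],nums[10]; hi=9 → [7,7,7,7,7,7,7,9,9,7,9,10]
nums[mid]=9>7: swap nums[7],nums[9]; hi=8 → [7,7,7,7,7,7,7,7,9,9,9,10]
nums[mid]=7=7: mid=8
nums[mid]=9>7: swap nums[8],nums[8]; hi=7 → [7,7,7,7,7,7,7,7,9,9,9,10]
end: lo=0, hi=7; nums = [7,7,7,7,7,7,7,7,9,9,9,10]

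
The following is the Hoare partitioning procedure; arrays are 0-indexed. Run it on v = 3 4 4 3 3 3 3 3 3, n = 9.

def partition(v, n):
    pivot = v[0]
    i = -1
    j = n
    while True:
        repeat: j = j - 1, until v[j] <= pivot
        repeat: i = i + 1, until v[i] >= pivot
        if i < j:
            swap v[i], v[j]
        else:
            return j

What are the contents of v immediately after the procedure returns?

3 3 3 3 3 3 4 4 3

pivot=3
j stops at 8 (3), i stops at 0 (3); swap ⇒ 3 4 4 3 3 3 3 3 3
j stops at 7 (3), i stops at 1 (4); swap ⇒ 3 3 4 3 3 3 3 4 3
j stops at 6 (3), i stops at 2 (4); swap ⇒ 3 3 3 3 3 3 4 4 3
j stops at 5 (3), i stops at 3 (3); swap ⇒ 3 3 3 3 3 3 4 4 3
j stops at 4, i stops at 4; i≥j ⇒ return 4. v=3 3 3 3 3 3 4 4 3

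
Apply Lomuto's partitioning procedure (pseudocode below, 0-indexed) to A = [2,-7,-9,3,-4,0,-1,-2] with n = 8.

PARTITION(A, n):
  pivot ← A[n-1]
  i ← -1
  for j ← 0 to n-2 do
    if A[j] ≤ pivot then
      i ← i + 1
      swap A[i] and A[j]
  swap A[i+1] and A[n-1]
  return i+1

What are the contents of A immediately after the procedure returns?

[-7,-9,-4,-2,2,0,-1,3]

pivot=-2, i=-1
j=0: 2>-2, skip
j=1: -7≤-2, i=0, swap(0,1) ⇒ [-7,2,-9,3,-4,0,-1,-2]
j=2: -9≤-2, i=1, swap(1,2) ⇒ [-7,-9,2,3,-4,0,-1,-2]
j=3: 3>-2, skip
j=4: -4≤-2, i=2, swap(2,4) ⇒ [-7,-9,-4,3,2,0,-1,-2]
j=5: 0>-2, skip
j=6: -1>-2, skip
swap(3,7) ⇒ [-7,-9,-4,-2,2,0,-1,3]; return 3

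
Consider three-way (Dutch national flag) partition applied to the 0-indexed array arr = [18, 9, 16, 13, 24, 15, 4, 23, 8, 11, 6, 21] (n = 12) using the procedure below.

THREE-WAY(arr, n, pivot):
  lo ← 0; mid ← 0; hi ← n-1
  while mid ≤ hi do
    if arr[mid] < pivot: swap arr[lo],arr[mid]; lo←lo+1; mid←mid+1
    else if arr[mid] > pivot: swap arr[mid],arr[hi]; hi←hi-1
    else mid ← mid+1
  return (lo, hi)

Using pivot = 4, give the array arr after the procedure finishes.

pivot = 4; lo=0, mid=0, hi=11
arr[mid]=18>4: swap arr[0],arr[11]; hi=10 → [21, 9, 16, 13, 24, 15, 4, 23, 8, 11, 6, 18]
arr[mid]=21>4: swap arr[0],arr[10]; hi=9 → [6, 9, 16, 13, 24, 15, 4, 23, 8, 11, 21, 18]
arr[mid]=6>4: swap arr[0],arr[9]; hi=8 → [11, 9, 16, 13, 24, 15, 4, 23, 8, 6, 21, 18]
arr[mid]=11>4: swap arr[0],arr[8]; hi=7 → [8, 9, 16, 13, 24, 15, 4, 23, 11, 6, 21, 18]
arr[mid]=8>4: swap arr[0],arr[7]; hi=6 → [23, 9, 16, 13, 24, 15, 4, 8, 11, 6, 21, 18]
arr[mid]=23>4: swap arr[0],arr[6]; hi=5 → [4, 9, 16, 13, 24, 15, 23, 8, 11, 6, 21, 18]
arr[mid]=4=4: mid=1
arr[mid]=9>4: swap arr[1],arr[5]; hi=4 → [4, 15, 16, 13, 24, 9, 23, 8, 11, 6, 21, 18]
arr[mid]=15>4: swap arr[1],arr[4]; hi=3 → [4, 24, 16, 13, 15, 9, 23, 8, 11, 6, 21, 18]
arr[mid]=24>4: swap arr[1],arr[3]; hi=2 → [4, 13, 16, 24, 15, 9, 23, 8, 11, 6, 21, 18]
arr[mid]=13>4: swap arr[1],arr[2]; hi=1 → [4, 16, 13, 24, 15, 9, 23, 8, 11, 6, 21, 18]
arr[mid]=16>4: swap arr[1],arr[1]; hi=0 → [4, 16, 13, 24, 15, 9, 23, 8, 11, 6, 21, 18]
end: lo=0, hi=0; arr = [4, 16, 13, 24, 15, 9, 23, 8, 11, 6, 21, 18]

[4, 16, 13, 24, 15, 9, 23, 8, 11, 6, 21, 18]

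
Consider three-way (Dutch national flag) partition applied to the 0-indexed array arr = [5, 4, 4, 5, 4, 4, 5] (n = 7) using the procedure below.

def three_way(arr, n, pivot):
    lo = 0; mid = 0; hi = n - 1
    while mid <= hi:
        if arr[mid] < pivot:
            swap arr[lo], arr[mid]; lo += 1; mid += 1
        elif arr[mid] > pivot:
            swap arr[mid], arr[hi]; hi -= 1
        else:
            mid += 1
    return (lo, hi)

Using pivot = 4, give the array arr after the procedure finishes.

[4, 4, 4, 4, 5, 5, 5]

lo=0 mid=0 hi=6
5>4: swap(0,6), hi=5 ⇒ [5, 4, 4, 5, 4, 4, 5]
5>4: swap(0,5), hi=4 ⇒ [4, 4, 4, 5, 4, 5, 5]
4=4: mid=1
4=4: mid=2
4=4: mid=3
5>4: swap(3,4), hi=3 ⇒ [4, 4, 4, 4, 5, 5, 5]
4=4: mid=4
done. lo=0 hi=3; arr=[4, 4, 4, 4, 5, 5, 5]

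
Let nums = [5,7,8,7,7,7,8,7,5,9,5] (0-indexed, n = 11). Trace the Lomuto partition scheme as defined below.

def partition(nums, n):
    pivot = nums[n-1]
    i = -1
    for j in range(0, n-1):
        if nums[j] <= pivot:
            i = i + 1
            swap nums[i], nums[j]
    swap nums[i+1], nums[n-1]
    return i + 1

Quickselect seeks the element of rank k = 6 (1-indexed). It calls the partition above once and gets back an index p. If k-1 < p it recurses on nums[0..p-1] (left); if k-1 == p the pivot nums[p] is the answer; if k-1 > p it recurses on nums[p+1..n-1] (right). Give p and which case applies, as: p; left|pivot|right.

pivot = nums[10] = 5; i = -1
j=0: nums[0]=5 ≤ 5 → i=0, swap nums[0],nums[0] (no change) → [5,7,8,7,7,7,8,7,5,9,5]
j=1: nums[1]=7 > 5 → no swap
j=2: nums[2]=8 > 5 → no swap
j=3: nums[3]=7 > 5 → no swap
j=4: nums[4]=7 > 5 → no swap
j=5: nums[5]=7 > 5 → no swap
j=6: nums[6]=8 > 5 → no swap
j=7: nums[7]=7 > 5 → no swap
j=8: nums[8]=5 ≤ 5 → i=1, swap nums[1],nums[8] → [5,5,8,7,7,7,8,7,7,9,5]
j=9: nums[9]=9 > 5 → no swap
final swap nums[2],nums[10] → [5,5,5,7,7,7,8,7,7,9,8]; return 2
p = 2; k-1 = 5 > 2 ⇒ right

2; right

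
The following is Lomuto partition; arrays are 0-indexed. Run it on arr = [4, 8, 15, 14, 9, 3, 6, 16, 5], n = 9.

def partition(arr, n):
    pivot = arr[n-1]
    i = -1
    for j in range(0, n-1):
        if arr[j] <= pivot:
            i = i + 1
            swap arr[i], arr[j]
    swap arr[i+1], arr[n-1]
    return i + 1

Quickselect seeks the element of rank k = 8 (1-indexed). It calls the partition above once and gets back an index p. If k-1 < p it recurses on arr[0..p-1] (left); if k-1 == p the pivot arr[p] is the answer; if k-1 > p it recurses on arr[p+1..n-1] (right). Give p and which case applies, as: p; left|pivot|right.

pivot = arr[8] = 5; i = -1
j=0: arr[0]=4 ≤ 5 → i=0, swap arr[0],arr[0] (no change) → [4, 8, 15, 14, 9, 3, 6, 16, 5]
j=1: arr[1]=8 > 5 → no swap
j=2: arr[2]=15 > 5 → no swap
j=3: arr[3]=14 > 5 → no swap
j=4: arr[4]=9 > 5 → no swap
j=5: arr[5]=3 ≤ 5 → i=1, swap arr[1],arr[5] → [4, 3, 15, 14, 9, 8, 6, 16, 5]
j=6: arr[6]=6 > 5 → no swap
j=7: arr[7]=16 > 5 → no swap
final swap arr[2],arr[8] → [4, 3, 5, 14, 9, 8, 6, 16, 15]; return 2
p = 2; k-1 = 7 > 2 ⇒ right

2; right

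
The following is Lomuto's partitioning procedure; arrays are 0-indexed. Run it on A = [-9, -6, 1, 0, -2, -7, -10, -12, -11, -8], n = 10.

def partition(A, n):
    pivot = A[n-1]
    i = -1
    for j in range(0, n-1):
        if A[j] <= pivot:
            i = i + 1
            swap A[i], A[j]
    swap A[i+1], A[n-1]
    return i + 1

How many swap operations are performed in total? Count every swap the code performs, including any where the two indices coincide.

pivot = A[9] = -8; i = -1
j=0: A[0]=-9 ≤ -8 → i=0, swap A[0],A[0] (no change) → [-9, -6, 1, 0, -2, -7, -10, -12, -11, -8]
j=1: A[1]=-6 > -8 → no swap
j=2: A[2]=1 > -8 → no swap
j=3: A[3]=0 > -8 → no swap
j=4: A[4]=-2 > -8 → no swap
j=5: A[5]=-7 > -8 → no swap
j=6: A[6]=-10 ≤ -8 → i=1, swap A[1],A[6] → [-9, -10, 1, 0, -2, -7, -6, -12, -11, -8]
j=7: A[7]=-12 ≤ -8 → i=2, swap A[2],A[7] → [-9, -10, -12, 0, -2, -7, -6, 1, -11, -8]
j=8: A[8]=-11 ≤ -8 → i=3, swap A[3],A[8] → [-9, -10, -12, -11, -2, -7, -6, 1, 0, -8]
final swap A[4],A[9] → [-9, -10, -12, -11, -8, -7, -6, 1, 0, -2]; return 4

5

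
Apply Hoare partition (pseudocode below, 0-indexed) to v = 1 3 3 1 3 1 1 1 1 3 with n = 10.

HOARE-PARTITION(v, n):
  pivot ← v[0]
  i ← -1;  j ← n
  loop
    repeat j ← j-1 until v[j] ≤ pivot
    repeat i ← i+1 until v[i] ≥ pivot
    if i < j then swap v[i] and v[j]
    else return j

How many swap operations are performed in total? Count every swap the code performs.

4

pivot = v[0] = 1; i = -1, j = 10
j→8 (v[8]=1≤1), i→0 (v[0]=1≥1); i<j, swap → 1 3 3 1 3 1 1 1 1 3
j→7 (v[7]=1≤1), i→1 (v[1]=3≥1); i<j, swap → 1 1 3 1 3 1 1 3 1 3
j→6 (v[6]=1≤1), i→2 (v[2]=3≥1); i<j, swap → 1 1 1 1 3 1 3 3 1 3
j→5 (v[5]=1≤1), i→3 (v[3]=1≥1); i<j, swap → 1 1 1 1 3 1 3 3 1 3
j→3, i→4; i≥j, return j=3. v = 1 1 1 1 3 1 3 3 1 3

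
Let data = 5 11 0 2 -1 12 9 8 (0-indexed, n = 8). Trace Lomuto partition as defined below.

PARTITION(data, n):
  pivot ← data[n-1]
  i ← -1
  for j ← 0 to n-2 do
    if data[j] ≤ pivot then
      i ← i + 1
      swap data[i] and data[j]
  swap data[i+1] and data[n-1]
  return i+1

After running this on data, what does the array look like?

pivot=8, i=-1
j=0: 5≤8, i=0, swap(0,0) ⇒ 5 11 0 2 -1 12 9 8
j=1: 11>8, skip
j=2: 0≤8, i=1, swap(1,2) ⇒ 5 0 11 2 -1 12 9 8
j=3: 2≤8, i=2, swap(2,3) ⇒ 5 0 2 11 -1 12 9 8
j=4: -1≤8, i=3, swap(3,4) ⇒ 5 0 2 -1 11 12 9 8
j=5: 12>8, skip
j=6: 9>8, skip
swap(4,7) ⇒ 5 0 2 -1 8 12 9 11; return 4

5 0 2 -1 8 12 9 11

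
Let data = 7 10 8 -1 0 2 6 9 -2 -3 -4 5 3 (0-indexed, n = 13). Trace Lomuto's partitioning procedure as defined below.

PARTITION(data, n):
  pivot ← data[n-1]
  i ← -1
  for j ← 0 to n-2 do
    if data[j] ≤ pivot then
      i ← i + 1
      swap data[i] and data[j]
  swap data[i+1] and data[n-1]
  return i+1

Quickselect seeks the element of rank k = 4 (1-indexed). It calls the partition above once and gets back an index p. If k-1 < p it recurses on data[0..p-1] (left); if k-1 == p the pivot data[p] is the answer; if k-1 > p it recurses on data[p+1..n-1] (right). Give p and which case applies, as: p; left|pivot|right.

6; left

pivot = data[12] = 3; i = -1
j=0: data[0]=7 > 3 → no swap
j=1: data[1]=10 > 3 → no swap
j=2: data[2]=8 > 3 → no swap
j=3: data[3]=-1 ≤ 3 → i=0, swap data[0],data[3] → -1 10 8 7 0 2 6 9 -2 -3 -4 5 3
j=4: data[4]=0 ≤ 3 → i=1, swap data[1],data[4] → -1 0 8 7 10 2 6 9 -2 -3 -4 5 3
j=5: data[5]=2 ≤ 3 → i=2, swap data[2],data[5] → -1 0 2 7 10 8 6 9 -2 -3 -4 5 3
j=6: data[6]=6 > 3 → no swap
j=7: data[7]=9 > 3 → no swap
j=8: data[8]=-2 ≤ 3 → i=3, swap data[3],data[8] → -1 0 2 -2 10 8 6 9 7 -3 -4 5 3
j=9: data[9]=-3 ≤ 3 → i=4, swap data[4],data[9] → -1 0 2 -2 -3 8 6 9 7 10 -4 5 3
j=10: data[10]=-4 ≤ 3 → i=5, swap data[5],data[10] → -1 0 2 -2 -3 -4 6 9 7 10 8 5 3
j=11: data[11]=5 > 3 → no swap
final swap data[6],data[12] → -1 0 2 -2 -3 -4 3 9 7 10 8 5 6; return 6
p = 6; k-1 = 3 < 6 ⇒ left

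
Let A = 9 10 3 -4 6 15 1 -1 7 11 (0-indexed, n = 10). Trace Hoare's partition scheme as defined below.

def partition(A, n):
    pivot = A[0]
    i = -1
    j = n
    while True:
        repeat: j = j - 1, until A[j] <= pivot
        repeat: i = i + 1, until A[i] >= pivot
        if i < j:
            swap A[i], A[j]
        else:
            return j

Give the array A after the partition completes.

pivot = A[0] = 9; i = -1, j = 10
j→8 (A[8]=7≤9), i→0 (A[0]=9≥9); i<j, swap → 7 10 3 -4 6 15 1 -1 9 11
j→7 (A[7]=-1≤9), i→1 (A[1]=10≥9); i<j, swap → 7 -1 3 -4 6 15 1 10 9 11
j→6 (A[6]=1≤9), i→5 (A[5]=15≥9); i<j, swap → 7 -1 3 -4 6 1 15 10 9 11
j→5, i→6; i≥j, return j=5. A = 7 -1 3 -4 6 1 15 10 9 11

7 -1 3 -4 6 1 15 10 9 11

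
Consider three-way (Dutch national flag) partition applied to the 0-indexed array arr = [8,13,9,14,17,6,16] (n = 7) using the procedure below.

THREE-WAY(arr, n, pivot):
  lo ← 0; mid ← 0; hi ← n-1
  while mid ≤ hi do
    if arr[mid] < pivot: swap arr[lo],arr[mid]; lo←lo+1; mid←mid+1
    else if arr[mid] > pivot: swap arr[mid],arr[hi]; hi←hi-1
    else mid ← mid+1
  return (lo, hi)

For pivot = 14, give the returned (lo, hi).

(4, 4)

pivot = 14; lo=0, mid=0, hi=6
arr[mid]=8<14: swap arr[0],arr[0]; lo=1,mid=1 → [8,13,9,14,17,6,16]
arr[mid]=13<14: swap arr[1],arr[1]; lo=2,mid=2 → [8,13,9,14,17,6,16]
arr[mid]=9<14: swap arr[2],arr[2]; lo=3,mid=3 → [8,13,9,14,17,6,16]
arr[mid]=14=14: mid=4
arr[mid]=17>14: swap arr[4],arr[6]; hi=5 → [8,13,9,14,16,6,17]
arr[mid]=16>14: swap arr[4],arr[5]; hi=4 → [8,13,9,14,6,16,17]
arr[mid]=6<14: swap arr[3],arr[4]; lo=4,mid=5 → [8,13,9,6,14,16,17]
end: lo=4, hi=4; arr = [8,13,9,6,14,16,17]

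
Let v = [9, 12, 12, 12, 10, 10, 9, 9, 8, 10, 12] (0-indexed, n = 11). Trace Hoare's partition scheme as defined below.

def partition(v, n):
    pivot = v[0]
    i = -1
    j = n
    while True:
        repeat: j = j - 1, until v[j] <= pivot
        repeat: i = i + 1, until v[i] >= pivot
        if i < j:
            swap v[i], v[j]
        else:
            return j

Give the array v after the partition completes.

[8, 9, 9, 12, 10, 10, 12, 12, 9, 10, 12]

pivot = v[0] = 9; i = -1, j = 11
j→8 (v[8]=8≤9), i→0 (v[0]=9≥9); i<j, swap → [8, 12, 12, 12, 10, 10, 9, 9, 9, 10, 12]
j→7 (v[7]=9≤9), i→1 (v[1]=12≥9); i<j, swap → [8, 9, 12, 12, 10, 10, 9, 12, 9, 10, 12]
j→6 (v[6]=9≤9), i→2 (v[2]=12≥9); i<j, swap → [8, 9, 9, 12, 10, 10, 12, 12, 9, 10, 12]
j→2, i→3; i≥j, return j=2. v = [8, 9, 9, 12, 10, 10, 12, 12, 9, 10, 12]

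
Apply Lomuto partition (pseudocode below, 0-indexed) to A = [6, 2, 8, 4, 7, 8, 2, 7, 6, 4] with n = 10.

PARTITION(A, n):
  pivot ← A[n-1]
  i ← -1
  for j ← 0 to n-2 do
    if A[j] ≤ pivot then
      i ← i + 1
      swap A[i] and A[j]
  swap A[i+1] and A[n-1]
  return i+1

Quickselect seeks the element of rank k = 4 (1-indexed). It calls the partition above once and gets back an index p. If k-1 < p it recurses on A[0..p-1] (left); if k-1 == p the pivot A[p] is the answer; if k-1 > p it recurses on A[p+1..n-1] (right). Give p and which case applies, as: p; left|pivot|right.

pivot=4, i=-1
j=0: 6>4, skip
j=1: 2≤4, i=0, swap(0,1) ⇒ [2, 6, 8, 4, 7, 8, 2, 7, 6, 4]
j=2: 8>4, skip
j=3: 4≤4, i=1, swap(1,3) ⇒ [2, 4, 8, 6, 7, 8, 2, 7, 6, 4]
j=4: 7>4, skip
j=5: 8>4, skip
j=6: 2≤4, i=2, swap(2,6) ⇒ [2, 4, 2, 6, 7, 8, 8, 7, 6, 4]
j=7: 7>4, skip
j=8: 6>4, skip
swap(3,9) ⇒ [2, 4, 2, 4, 7, 8, 8, 7, 6, 6]; return 3
p = 3; k-1 = 3 == 3 ⇒ pivot

3; pivot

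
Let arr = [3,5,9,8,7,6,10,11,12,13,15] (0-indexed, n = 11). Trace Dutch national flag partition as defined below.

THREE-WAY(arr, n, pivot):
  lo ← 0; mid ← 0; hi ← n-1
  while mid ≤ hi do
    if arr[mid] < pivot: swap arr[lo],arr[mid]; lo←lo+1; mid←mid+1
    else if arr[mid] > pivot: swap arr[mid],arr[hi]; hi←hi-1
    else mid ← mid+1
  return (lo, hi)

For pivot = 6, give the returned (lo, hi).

pivot = 6; lo=0, mid=0, hi=10
arr[mid]=3<6: swap arr[0],arr[0]; lo=1,mid=1 → [3,5,9,8,7,6,10,11,12,13,15]
arr[mid]=5<6: swap arr[1],arr[1]; lo=2,mid=2 → [3,5,9,8,7,6,10,11,12,13,15]
arr[mid]=9>6: swap arr[2],arr[10]; hi=9 → [3,5,15,8,7,6,10,11,12,13,9]
arr[mid]=15>6: swap arr[2],arr[9]; hi=8 → [3,5,13,8,7,6,10,11,12,15,9]
arr[mid]=13>6: swap arr[2],arr[8]; hi=7 → [3,5,12,8,7,6,10,11,13,15,9]
arr[mid]=12>6: swap arr[2],arr[7]; hi=6 → [3,5,11,8,7,6,10,12,13,15,9]
arr[mid]=11>6: swap arr[2],arr[6]; hi=5 → [3,5,10,8,7,6,11,12,13,15,9]
arr[mid]=10>6: swap arr[2],arr[5]; hi=4 → [3,5,6,8,7,10,11,12,13,15,9]
arr[mid]=6=6: mid=3
arr[mid]=8>6: swap arr[3],arr[4]; hi=3 → [3,5,6,7,8,10,11,12,13,15,9]
arr[mid]=7>6: swap arr[3],arr[3]; hi=2 → [3,5,6,7,8,10,11,12,13,15,9]
end: lo=2, hi=2; arr = [3,5,6,7,8,10,11,12,13,15,9]

(2, 2)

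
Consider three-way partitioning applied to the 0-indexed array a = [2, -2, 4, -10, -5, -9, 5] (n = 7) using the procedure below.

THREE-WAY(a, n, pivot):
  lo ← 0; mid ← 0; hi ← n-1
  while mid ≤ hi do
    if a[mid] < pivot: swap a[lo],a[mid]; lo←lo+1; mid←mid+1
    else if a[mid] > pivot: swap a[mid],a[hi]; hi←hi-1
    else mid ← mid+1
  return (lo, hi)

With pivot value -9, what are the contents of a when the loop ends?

pivot = -9; lo=0, mid=0, hi=6
a[mid]=2>-9: swap a[0],a[6]; hi=5 → [5, -2, 4, -10, -5, -9, 2]
a[mid]=5>-9: swap a[0],a[5]; hi=4 → [-9, -2, 4, -10, -5, 5, 2]
a[mid]=-9=-9: mid=1
a[mid]=-2>-9: swap a[1],a[4]; hi=3 → [-9, -5, 4, -10, -2, 5, 2]
a[mid]=-5>-9: swap a[1],a[3]; hi=2 → [-9, -10, 4, -5, -2, 5, 2]
a[mid]=-10<-9: swap a[0],a[1]; lo=1,mid=2 → [-10, -9, 4, -5, -2, 5, 2]
a[mid]=4>-9: swap a[2],a[2]; hi=1 → [-10, -9, 4, -5, -2, 5, 2]
end: lo=1, hi=1; a = [-10, -9, 4, -5, -2, 5, 2]

[-10, -9, 4, -5, -2, 5, 2]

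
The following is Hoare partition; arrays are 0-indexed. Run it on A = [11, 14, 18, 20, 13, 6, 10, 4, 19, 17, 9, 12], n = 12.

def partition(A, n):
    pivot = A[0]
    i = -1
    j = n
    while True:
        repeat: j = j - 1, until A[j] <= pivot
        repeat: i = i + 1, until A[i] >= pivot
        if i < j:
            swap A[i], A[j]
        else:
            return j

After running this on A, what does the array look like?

pivot=11
j stops at 10 (9), i stops at 0 (11); swap ⇒ [9, 14, 18, 20, 13, 6, 10, 4, 19, 17, 11, 12]
j stops at 7 (4), i stops at 1 (14); swap ⇒ [9, 4, 18, 20, 13, 6, 10, 14, 19, 17, 11, 12]
j stops at 6 (10), i stops at 2 (18); swap ⇒ [9, 4, 10, 20, 13, 6, 18, 14, 19, 17, 11, 12]
j stops at 5 (6), i stops at 3 (20); swap ⇒ [9, 4, 10, 6, 13, 20, 18, 14, 19, 17, 11, 12]
j stops at 3, i stops at 4; i≥j ⇒ return 3. A=[9, 4, 10, 6, 13, 20, 18, 14, 19, 17, 11, 12]

[9, 4, 10, 6, 13, 20, 18, 14, 19, 17, 11, 12]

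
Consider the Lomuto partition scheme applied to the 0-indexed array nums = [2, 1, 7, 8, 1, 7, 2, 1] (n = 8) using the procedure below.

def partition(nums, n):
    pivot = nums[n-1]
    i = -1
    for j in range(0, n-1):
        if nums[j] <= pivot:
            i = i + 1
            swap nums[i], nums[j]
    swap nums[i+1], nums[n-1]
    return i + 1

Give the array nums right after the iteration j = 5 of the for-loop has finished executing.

[1, 1, 7, 8, 2, 7, 2, 1]

pivot = nums[7] = 1; i = -1
j=0: nums[0]=2 > 1 → no swap
j=1: nums[1]=1 ≤ 1 → i=0, swap nums[0],nums[1] → [1, 2, 7, 8, 1, 7, 2, 1]
j=2: nums[2]=7 > 1 → no swap
j=3: nums[3]=8 > 1 → no swap
j=4: nums[4]=1 ≤ 1 → i=1, swap nums[1],nums[4] → [1, 1, 7, 8, 2, 7, 2, 1]
j=5: nums[5]=7 > 1 → no swap
(after j=5) nums = [1, 1, 7, 8, 2, 7, 2, 1]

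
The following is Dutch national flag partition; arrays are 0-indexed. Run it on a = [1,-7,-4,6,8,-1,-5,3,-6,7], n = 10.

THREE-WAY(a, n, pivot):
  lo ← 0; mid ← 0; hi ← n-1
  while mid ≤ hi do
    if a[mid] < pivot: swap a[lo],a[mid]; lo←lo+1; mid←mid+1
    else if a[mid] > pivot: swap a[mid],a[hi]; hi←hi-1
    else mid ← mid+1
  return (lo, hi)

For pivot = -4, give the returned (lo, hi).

lo=0 mid=0 hi=9
1>-4: swap(0,9), hi=8 ⇒ [7,-7,-4,6,8,-1,-5,3,-6,1]
7>-4: swap(0,8), hi=7 ⇒ [-6,-7,-4,6,8,-1,-5,3,7,1]
-6<-4: swap(0,0), lo=1 mid=1 ⇒ [-6,-7,-4,6,8,-1,-5,3,7,1]
-7<-4: swap(1,1), lo=2 mid=2 ⇒ [-6,-7,-4,6,8,-1,-5,3,7,1]
-4=-4: mid=3
6>-4: swap(3,7), hi=6 ⇒ [-6,-7,-4,3,8,-1,-5,6,7,1]
3>-4: swap(3,6), hi=5 ⇒ [-6,-7,-4,-5,8,-1,3,6,7,1]
-5<-4: swap(2,3), lo=3 mid=4 ⇒ [-6,-7,-5,-4,8,-1,3,6,7,1]
8>-4: swap(4,5), hi=4 ⇒ [-6,-7,-5,-4,-1,8,3,6,7,1]
-1>-4: swap(4,4), hi=3 ⇒ [-6,-7,-5,-4,-1,8,3,6,7,1]
done. lo=3 hi=3; a=[-6,-7,-5,-4,-1,8,3,6,7,1]

(3, 3)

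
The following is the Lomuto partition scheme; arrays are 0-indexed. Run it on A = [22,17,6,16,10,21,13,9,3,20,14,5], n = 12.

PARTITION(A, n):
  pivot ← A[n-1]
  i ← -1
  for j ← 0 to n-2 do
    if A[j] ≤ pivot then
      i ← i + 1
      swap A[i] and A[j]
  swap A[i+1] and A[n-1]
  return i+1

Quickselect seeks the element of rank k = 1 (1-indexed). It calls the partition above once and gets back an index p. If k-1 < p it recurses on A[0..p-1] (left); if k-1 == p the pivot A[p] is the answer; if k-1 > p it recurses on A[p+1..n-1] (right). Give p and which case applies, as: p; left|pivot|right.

1; left

pivot=5, i=-1
j=0: 22>5, skip
j=1: 17>5, skip
j=2: 6>5, skip
j=3: 16>5, skip
j=4: 10>5, skip
j=5: 21>5, skip
j=6: 13>5, skip
j=7: 9>5, skip
j=8: 3≤5, i=0, swap(0,8) ⇒ [3,17,6,16,10,21,13,9,22,20,14,5]
j=9: 20>5, skip
j=10: 14>5, skip
swap(1,11) ⇒ [3,5,6,16,10,21,13,9,22,20,14,17]; return 1
p = 1; k-1 = 0 < 1 ⇒ left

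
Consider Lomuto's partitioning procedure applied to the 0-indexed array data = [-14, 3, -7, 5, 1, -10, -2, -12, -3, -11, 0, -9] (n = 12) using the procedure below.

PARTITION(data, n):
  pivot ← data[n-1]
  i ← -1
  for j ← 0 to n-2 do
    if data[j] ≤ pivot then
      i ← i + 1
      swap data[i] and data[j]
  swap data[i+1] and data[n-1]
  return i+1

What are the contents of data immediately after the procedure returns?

pivot=-9, i=-1
j=0: -14≤-9, i=0, swap(0,0) ⇒ [-14, 3, -7, 5, 1, -10, -2, -12, -3, -11, 0, -9]
j=1: 3>-9, skip
j=2: -7>-9, skip
j=3: 5>-9, skip
j=4: 1>-9, skip
j=5: -10≤-9, i=1, swap(1,5) ⇒ [-14, -10, -7, 5, 1, 3, -2, -12, -3, -11, 0, -9]
j=6: -2>-9, skip
j=7: -12≤-9, i=2, swap(2,7) ⇒ [-14, -10, -12, 5, 1, 3, -2, -7, -3, -11, 0, -9]
j=8: -3>-9, skip
j=9: -11≤-9, i=3, swap(3,9) ⇒ [-14, -10, -12, -11, 1, 3, -2, -7, -3, 5, 0, -9]
j=10: 0>-9, skip
swap(4,11) ⇒ [-14, -10, -12, -11, -9, 3, -2, -7, -3, 5, 0, 1]; return 4

[-14, -10, -12, -11, -9, 3, -2, -7, -3, 5, 0, 1]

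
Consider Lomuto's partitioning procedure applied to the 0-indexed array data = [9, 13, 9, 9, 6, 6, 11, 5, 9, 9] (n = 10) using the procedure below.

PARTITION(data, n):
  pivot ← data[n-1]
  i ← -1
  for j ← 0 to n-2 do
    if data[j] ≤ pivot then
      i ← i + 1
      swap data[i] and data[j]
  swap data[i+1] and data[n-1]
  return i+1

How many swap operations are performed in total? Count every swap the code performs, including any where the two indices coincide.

8

pivot = data[9] = 9; i = -1
j=0: data[0]=9 ≤ 9 → i=0, swap data[0],data[0] (no change) → [9, 13, 9, 9, 6, 6, 11, 5, 9, 9]
j=1: data[1]=13 > 9 → no swap
j=2: data[2]=9 ≤ 9 → i=1, swap data[1],data[2] → [9, 9, 13, 9, 6, 6, 11, 5, 9, 9]
j=3: data[3]=9 ≤ 9 → i=2, swap data[2],data[3] → [9, 9, 9, 13, 6, 6, 11, 5, 9, 9]
j=4: data[4]=6 ≤ 9 → i=3, swap data[3],data[4] → [9, 9, 9, 6, 13, 6, 11, 5, 9, 9]
j=5: data[5]=6 ≤ 9 → i=4, swap data[4],data[5] → [9, 9, 9, 6, 6, 13, 11, 5, 9, 9]
j=6: data[6]=11 > 9 → no swap
j=7: data[7]=5 ≤ 9 → i=5, swap data[5],data[7] → [9, 9, 9, 6, 6, 5, 11, 13, 9, 9]
j=8: data[8]=9 ≤ 9 → i=6, swap data[6],data[8] → [9, 9, 9, 6, 6, 5, 9, 13, 11, 9]
final swap data[7],data[9] → [9, 9, 9, 6, 6, 5, 9, 9, 11, 13]; return 7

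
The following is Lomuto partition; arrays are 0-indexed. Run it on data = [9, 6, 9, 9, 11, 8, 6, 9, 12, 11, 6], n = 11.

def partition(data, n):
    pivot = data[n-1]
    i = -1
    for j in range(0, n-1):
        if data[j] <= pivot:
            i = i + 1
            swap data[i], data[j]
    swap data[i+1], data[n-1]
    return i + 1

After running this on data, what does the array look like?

[6, 6, 6, 9, 11, 8, 9, 9, 12, 11, 9]

pivot=6, i=-1
j=0: 9>6, skip
j=1: 6≤6, i=0, swap(0,1) ⇒ [6, 9, 9, 9, 11, 8, 6, 9, 12, 11, 6]
j=2: 9>6, skip
j=3: 9>6, skip
j=4: 11>6, skip
j=5: 8>6, skip
j=6: 6≤6, i=1, swap(1,6) ⇒ [6, 6, 9, 9, 11, 8, 9, 9, 12, 11, 6]
j=7: 9>6, skip
j=8: 12>6, skip
j=9: 11>6, skip
swap(2,10) ⇒ [6, 6, 6, 9, 11, 8, 9, 9, 12, 11, 9]; return 2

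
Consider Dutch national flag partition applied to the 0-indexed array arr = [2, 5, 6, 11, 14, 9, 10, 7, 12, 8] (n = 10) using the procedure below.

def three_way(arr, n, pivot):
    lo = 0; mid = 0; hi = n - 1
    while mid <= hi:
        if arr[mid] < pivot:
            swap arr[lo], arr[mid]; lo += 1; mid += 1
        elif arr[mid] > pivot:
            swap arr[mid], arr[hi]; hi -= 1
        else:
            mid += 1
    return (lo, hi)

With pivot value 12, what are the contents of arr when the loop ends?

[2, 5, 6, 11, 8, 9, 10, 7, 12, 14]

pivot = 12; lo=0, mid=0, hi=9
arr[mid]=2<12: swap arr[0],arr[0]; lo=1,mid=1 → [2, 5, 6, 11, 14, 9, 10, 7, 12, 8]
arr[mid]=5<12: swap arr[1],arr[1]; lo=2,mid=2 → [2, 5, 6, 11, 14, 9, 10, 7, 12, 8]
arr[mid]=6<12: swap arr[2],arr[2]; lo=3,mid=3 → [2, 5, 6, 11, 14, 9, 10, 7, 12, 8]
arr[mid]=11<12: swap arr[3],arr[3]; lo=4,mid=4 → [2, 5, 6, 11, 14, 9, 10, 7, 12, 8]
arr[mid]=14>12: swap arr[4],arr[9]; hi=8 → [2, 5, 6, 11, 8, 9, 10, 7, 12, 14]
arr[mid]=8<12: swap arr[4],arr[4]; lo=5,mid=5 → [2, 5, 6, 11, 8, 9, 10, 7, 12, 14]
arr[mid]=9<12: swap arr[5],arr[5]; lo=6,mid=6 → [2, 5, 6, 11, 8, 9, 10, 7, 12, 14]
arr[mid]=10<12: swap arr[6],arr[6]; lo=7,mid=7 → [2, 5, 6, 11, 8, 9, 10, 7, 12, 14]
arr[mid]=7<12: swap arr[7],arr[7]; lo=8,mid=8 → [2, 5, 6, 11, 8, 9, 10, 7, 12, 14]
arr[mid]=12=12: mid=9
end: lo=8, hi=8; arr = [2, 5, 6, 11, 8, 9, 10, 7, 12, 14]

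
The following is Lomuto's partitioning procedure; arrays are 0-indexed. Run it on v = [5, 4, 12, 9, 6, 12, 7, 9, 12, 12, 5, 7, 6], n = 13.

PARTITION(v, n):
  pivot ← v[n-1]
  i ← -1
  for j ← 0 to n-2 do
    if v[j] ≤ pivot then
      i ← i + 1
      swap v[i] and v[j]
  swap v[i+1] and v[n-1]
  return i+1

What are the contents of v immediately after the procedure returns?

[5, 4, 6, 5, 6, 12, 7, 9, 12, 12, 9, 7, 12]

pivot = v[12] = 6; i = -1
j=0: v[0]=5 ≤ 6 → i=0, swap v[0],v[0] (no change) → [5, 4, 12, 9, 6, 12, 7, 9, 12, 12, 5, 7, 6]
j=1: v[1]=4 ≤ 6 → i=1, swap v[1],v[1] (no change) → [5, 4, 12, 9, 6, 12, 7, 9, 12, 12, 5, 7, 6]
j=2: v[2]=12 > 6 → no swap
j=3: v[3]=9 > 6 → no swap
j=4: v[4]=6 ≤ 6 → i=2, swap v[2],v[4] → [5, 4, 6, 9, 12, 12, 7, 9, 12, 12, 5, 7, 6]
j=5: v[5]=12 > 6 → no swap
j=6: v[6]=7 > 6 → no swap
j=7: v[7]=9 > 6 → no swap
j=8: v[8]=12 > 6 → no swap
j=9: v[9]=12 > 6 → no swap
j=10: v[10]=5 ≤ 6 → i=3, swap v[3],v[10] → [5, 4, 6, 5, 12, 12, 7, 9, 12, 12, 9, 7, 6]
j=11: v[11]=7 > 6 → no swap
final swap v[4],v[12] → [5, 4, 6, 5, 6, 12, 7, 9, 12, 12, 9, 7, 12]; return 4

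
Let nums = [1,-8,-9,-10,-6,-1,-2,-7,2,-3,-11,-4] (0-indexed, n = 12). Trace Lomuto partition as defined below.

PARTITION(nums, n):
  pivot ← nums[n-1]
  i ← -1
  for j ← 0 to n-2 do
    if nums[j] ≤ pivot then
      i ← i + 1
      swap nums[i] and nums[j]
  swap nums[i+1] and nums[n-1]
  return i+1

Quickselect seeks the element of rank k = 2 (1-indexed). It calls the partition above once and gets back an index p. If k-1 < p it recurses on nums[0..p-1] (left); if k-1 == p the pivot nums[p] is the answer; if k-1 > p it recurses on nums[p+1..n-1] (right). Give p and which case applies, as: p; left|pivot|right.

6; left

pivot = nums[11] = -4; i = -1
j=0: nums[0]=1 > -4 → no swap
j=1: nums[1]=-8 ≤ -4 → i=0, swap nums[0],nums[1] → [-8,1,-9,-10,-6,-1,-2,-7,2,-3,-11,-4]
j=2: nums[2]=-9 ≤ -4 → i=1, swap nums[1],nums[2] → [-8,-9,1,-10,-6,-1,-2,-7,2,-3,-11,-4]
j=3: nums[3]=-10 ≤ -4 → i=2, swap nums[2],nums[3] → [-8,-9,-10,1,-6,-1,-2,-7,2,-3,-11,-4]
j=4: nums[4]=-6 ≤ -4 → i=3, swap nums[3],nums[4] → [-8,-9,-10,-6,1,-1,-2,-7,2,-3,-11,-4]
j=5: nums[5]=-1 > -4 → no swap
j=6: nums[6]=-2 > -4 → no swap
j=7: nums[7]=-7 ≤ -4 → i=4, swap nums[4],nums[7] → [-8,-9,-10,-6,-7,-1,-2,1,2,-3,-11,-4]
j=8: nums[8]=2 > -4 → no swap
j=9: nums[9]=-3 > -4 → no swap
j=10: nums[10]=-11 ≤ -4 → i=5, swap nums[5],nums[10] → [-8,-9,-10,-6,-7,-11,-2,1,2,-3,-1,-4]
final swap nums[6],nums[11] → [-8,-9,-10,-6,-7,-11,-4,1,2,-3,-1,-2]; return 6
p = 6; k-1 = 1 < 6 ⇒ left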